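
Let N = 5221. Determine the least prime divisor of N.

5221 is odd.
Digit sum 10, not divisible by 3.
Ends in 1: not divisible by 5.
7: 5221 = 7·745 + 6
11: 5221 = 11·474 + 7
13: 5221 = 13·401 + 8
17: 5221 = 17·307 + 2
19: 5221 = 19·274 + 15
23: 5221 = 23·227

23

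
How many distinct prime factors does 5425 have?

3

5425 = 5^2 · 217
217 = 7 · 31
5425 = 5^2 · 7 · 31, which has 3 distinct prime factors.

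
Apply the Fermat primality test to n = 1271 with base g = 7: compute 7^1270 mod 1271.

7^1 ≡ 7 (mod 1271)
7^2 ≡ 7^2 = 49 ≡ 49 (mod 1271)
7^4 ≡ 49^2 = 2401 ≡ 1130 (mod 1271)
7^8 ≡ 1130^2 = 1276900 ≡ 816 (mod 1271)
7^16 ≡ 816^2 = 665856 ≡ 1123 (mod 1271)
7^32 ≡ 1123^2 = 1261129 ≡ 297 (mod 1271)
7^64 ≡ 297^2 = 88209 ≡ 510 (mod 1271)
7^128 ≡ 510^2 = 260100 ≡ 816 (mod 1271)
7^256 ≡ 816^2 = 665856 ≡ 1123 (mod 1271)
7^512 ≡ 1123^2 = 1261129 ≡ 297 (mod 1271)
7^1024 ≡ 297^2 = 88209 ≡ 510 (mod 1271)
1270 = 1024 + 128 + 64 + 32 + 16 + 4 + 2 in binary powers of 2.
So 7^1270 ≡ 510 · 816 · 510 · 297 · 1123 · 1130 · 49 ≡ 893 (mod 1271).
Since 893 ≠ 1, base 7 is a Fermat witness: 1271 is composite.

893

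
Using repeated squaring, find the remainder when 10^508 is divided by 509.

10^1 ≡ 10 (mod 509)
10^2 ≡ 10^2 = 100 ≡ 100 (mod 509)
10^4 ≡ 100^2 = 10000 ≡ 329 (mod 509)
10^8 ≡ 329^2 = 108241 ≡ 333 (mod 509)
10^16 ≡ 333^2 = 110889 ≡ 436 (mod 509)
10^32 ≡ 436^2 = 190096 ≡ 239 (mod 509)
10^64 ≡ 239^2 = 57121 ≡ 113 (mod 509)
10^128 ≡ 113^2 = 12769 ≡ 44 (mod 509)
10^256 ≡ 44^2 = 1936 ≡ 409 (mod 509)
508 = 256 + 128 + 64 + 32 + 16 + 8 + 4 in binary powers of 2.
So 10^508 ≡ 409 · 44 · 113 · 239 · 436 · 333 · 329 ≡ 1 (mod 509).
Since the result is 1, base 10 gives no evidence that 509 is composite.

1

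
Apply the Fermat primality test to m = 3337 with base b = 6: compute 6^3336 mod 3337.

617

6^1 ≡ 6 (mod 3337)
6^2 ≡ 6^2 = 36 ≡ 36 (mod 3337)
6^4 ≡ 36^2 = 1296 ≡ 1296 (mod 3337)
6^8 ≡ 1296^2 = 1679616 ≡ 1105 (mod 3337)
6^16 ≡ 1105^2 = 1221025 ≡ 3020 (mod 3337)
6^32 ≡ 3020^2 = 9120400 ≡ 379 (mod 3337)
6^64 ≡ 379^2 = 143641 ≡ 150 (mod 3337)
6^128 ≡ 150^2 = 22500 ≡ 2478 (mod 3337)
6^256 ≡ 2478^2 = 6140484 ≡ 404 (mod 3337)
6^512 ≡ 404^2 = 163216 ≡ 3040 (mod 3337)
6^1024 ≡ 3040^2 = 9241600 ≡ 1447 (mod 3337)
6^2048 ≡ 1447^2 = 2093809 ≡ 1510 (mod 3337)
3336 = 2048 + 1024 + 256 + 8 in binary powers of 2.
So 6^3336 ≡ 1510 · 1447 · 404 · 1105 ≡ 617 (mod 3337).
Since 617 ≠ 1, base 6 is a Fermat witness: 3337 is composite.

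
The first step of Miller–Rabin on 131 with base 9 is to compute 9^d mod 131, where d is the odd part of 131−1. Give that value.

1

131 − 1 = 130 = 2^1 · 65, so d = 65.
9^1 ≡ 9 (mod 131)
9^2 ≡ 9^2 = 81 ≡ 81 (mod 131)
9^4 ≡ 81^2 = 6561 ≡ 11 (mod 131)
9^8 ≡ 11^2 = 121 ≡ 121 (mod 131)
9^16 ≡ 121^2 = 14641 ≡ 100 (mod 131)
9^32 ≡ 100^2 = 10000 ≡ 44 (mod 131)
9^64 ≡ 44^2 = 1936 ≡ 102 (mod 131)
65 = 64 + 1 in binary powers of 2.
So 9^65 ≡ 102 · 9 ≡ 1 (mod 131).
Since 9^d ≡ 1 (mod 131), base 9 does not prove 131 composite.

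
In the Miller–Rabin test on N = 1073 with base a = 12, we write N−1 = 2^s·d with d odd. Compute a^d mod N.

1073 − 1 = 1072 = 2^4 · 67, so d = 67.
12^1 ≡ 12 (mod 1073)
12^2 ≡ 12^2 = 144 ≡ 144 (mod 1073)
12^4 ≡ 144^2 = 20736 ≡ 349 (mod 1073)
12^8 ≡ 349^2 = 121801 ≡ 552 (mod 1073)
12^16 ≡ 552^2 = 304704 ≡ 1045 (mod 1073)
12^32 ≡ 1045^2 = 1092025 ≡ 784 (mod 1073)
12^64 ≡ 784^2 = 614656 ≡ 900 (mod 1073)
67 = 64 + 2 + 1 in binary powers of 2.
So 12^67 ≡ 900 · 144 · 12 ≡ 423 (mod 1073).
Squaring chain: 423 → 811 → 1045 → 784; never reaches −1, so base 12 is a Miller–Rabin witness that 1073 is composite.

423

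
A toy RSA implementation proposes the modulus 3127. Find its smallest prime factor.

53

3127 is odd.
Digit sum 13, not divisible by 3.
Ends in 7: not divisible by 5.
7: 3127 = 7·446 + 5
11: 3127 = 11·284 + 3
13: 3127 = 13·240 + 7
17: 3127 = 17·183 + 16
19: 3127 = 19·164 + 11
23: 3127 = 23·135 + 22
29: 3127 = 29·107 + 24
31: 3127 = 31·100 + 27
37: 3127 = 37·84 + 19
41: 3127 = 41·76 + 11
43: 3127 = 43·72 + 31
47: 3127 = 47·66 + 25
53: 3127 = 53·59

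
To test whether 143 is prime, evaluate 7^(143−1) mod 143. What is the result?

82

7^1 ≡ 7 (mod 143)
7^2 ≡ 7^2 = 49 ≡ 49 (mod 143)
7^4 ≡ 49^2 = 2401 ≡ 113 (mod 143)
7^8 ≡ 113^2 = 12769 ≡ 42 (mod 143)
7^16 ≡ 42^2 = 1764 ≡ 48 (mod 143)
7^32 ≡ 48^2 = 2304 ≡ 16 (mod 143)
7^64 ≡ 16^2 = 256 ≡ 113 (mod 143)
7^128 ≡ 113^2 = 12769 ≡ 42 (mod 143)
142 = 128 + 8 + 4 + 2 in binary powers of 2.
So 7^142 ≡ 42 · 42 · 113 · 49 ≡ 82 (mod 143).
Since 82 ≠ 1, base 7 is a Fermat witness: 143 is composite.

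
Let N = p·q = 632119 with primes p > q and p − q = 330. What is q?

647

Since p = q + 330, we have 632119 = q(q + 330), so q² + 330q − 632119 = 0.
Discriminant: 330² + 4·632119 = 108900 + 2528476 = 2637376; √2637376 = 1624.
q = (−330 + 1624)/2 = 647, and p = q + 330 = 977.
Check: 647 · 977 = 632119.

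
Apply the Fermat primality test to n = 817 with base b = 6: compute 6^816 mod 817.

6^1 ≡ 6 (mod 817)
6^2 ≡ 6^2 = 36 ≡ 36 (mod 817)
6^4 ≡ 36^2 = 1296 ≡ 479 (mod 817)
6^8 ≡ 479^2 = 229441 ≡ 681 (mod 817)
6^16 ≡ 681^2 = 463761 ≡ 522 (mod 817)
6^32 ≡ 522^2 = 272484 ≡ 423 (mod 817)
6^64 ≡ 423^2 = 178929 ≡ 6 (mod 817)
6^128 ≡ 6^2 = 36 ≡ 36 (mod 817)
6^256 ≡ 36^2 = 1296 ≡ 479 (mod 817)
6^512 ≡ 479^2 = 229441 ≡ 681 (mod 817)
816 = 512 + 256 + 32 + 16 in binary powers of 2.
So 6^816 ≡ 681 · 479 · 423 · 522 ≡ 87 (mod 817).
Since 87 ≠ 1, base 6 is a Fermat witness: 817 is composite.

87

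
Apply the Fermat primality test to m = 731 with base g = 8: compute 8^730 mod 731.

64

8^1 ≡ 8 (mod 731)
8^2 ≡ 8^2 = 64 ≡ 64 (mod 731)
8^4 ≡ 64^2 = 4096 ≡ 441 (mod 731)
8^8 ≡ 441^2 = 194481 ≡ 35 (mod 731)
8^16 ≡ 35^2 = 1225 ≡ 494 (mod 731)
8^32 ≡ 494^2 = 244036 ≡ 613 (mod 731)
8^64 ≡ 613^2 = 375769 ≡ 35 (mod 731)
8^128 ≡ 35^2 = 1225 ≡ 494 (mod 731)
8^256 ≡ 494^2 = 244036 ≡ 613 (mod 731)
8^512 ≡ 613^2 = 375769 ≡ 35 (mod 731)
730 = 512 + 128 + 64 + 16 + 8 + 2 in binary powers of 2.
So 8^730 ≡ 35 · 494 · 35 · 494 · 35 · 64 ≡ 64 (mod 731).
Since 64 ≠ 1, base 8 is a Fermat witness: 731 is composite.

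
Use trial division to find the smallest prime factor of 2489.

19

2489 is odd.
Digit sum 23, not divisible by 3.
Ends in 9: not divisible by 5.
7: 2489 = 7·355 + 4
11: 2489 = 11·226 + 3
13: 2489 = 13·191 + 6
17: 2489 = 17·146 + 7
19: 2489 = 19·131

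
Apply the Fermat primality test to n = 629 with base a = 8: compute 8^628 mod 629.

322

8^1 ≡ 8 (mod 629)
8^2 ≡ 8^2 = 64 ≡ 64 (mod 629)
8^4 ≡ 64^2 = 4096 ≡ 322 (mod 629)
8^8 ≡ 322^2 = 103684 ≡ 528 (mod 629)
8^16 ≡ 528^2 = 278784 ≡ 137 (mod 629)
8^32 ≡ 137^2 = 18769 ≡ 528 (mod 629)
8^64 ≡ 528^2 = 278784 ≡ 137 (mod 629)
8^128 ≡ 137^2 = 18769 ≡ 528 (mod 629)
8^256 ≡ 528^2 = 278784 ≡ 137 (mod 629)
8^512 ≡ 137^2 = 18769 ≡ 528 (mod 629)
628 = 512 + 64 + 32 + 16 + 4 in binary powers of 2.
So 8^628 ≡ 528 · 137 · 528 · 137 · 322 ≡ 322 (mod 629).
Since 322 ≠ 1, base 8 is a Fermat witness: 629 is composite.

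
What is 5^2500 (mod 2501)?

5^1 ≡ 5 (mod 2501)
5^2 ≡ 5^2 = 25 ≡ 25 (mod 2501)
5^4 ≡ 25^2 = 625 ≡ 625 (mod 2501)
5^8 ≡ 625^2 = 390625 ≡ 469 (mod 2501)
5^16 ≡ 469^2 = 219961 ≡ 2374 (mod 2501)
5^32 ≡ 2374^2 = 5635876 ≡ 1123 (mod 2501)
5^64 ≡ 1123^2 = 1261129 ≡ 625 (mod 2501)
5^128 ≡ 625^2 = 390625 ≡ 469 (mod 2501)
5^256 ≡ 469^2 = 219961 ≡ 2374 (mod 2501)
5^512 ≡ 2374^2 = 5635876 ≡ 1123 (mod 2501)
5^1024 ≡ 1123^2 = 1261129 ≡ 625 (mod 2501)
5^2048 ≡ 625^2 = 390625 ≡ 469 (mod 2501)
2500 = 2048 + 256 + 128 + 64 + 4 in binary powers of 2.
So 5^2500 ≡ 469 · 2374 · 469 · 625 · 625 ≡ 1477 (mod 2501).
Since 1477 ≠ 1, base 5 is a Fermat witness: 2501 is composite.

1477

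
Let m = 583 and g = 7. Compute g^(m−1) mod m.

7^1 ≡ 7 (mod 583)
7^2 ≡ 7^2 = 49 ≡ 49 (mod 583)
7^4 ≡ 49^2 = 2401 ≡ 69 (mod 583)
7^8 ≡ 69^2 = 4761 ≡ 97 (mod 583)
7^16 ≡ 97^2 = 9409 ≡ 81 (mod 583)
7^32 ≡ 81^2 = 6561 ≡ 148 (mod 583)
7^64 ≡ 148^2 = 21904 ≡ 333 (mod 583)
7^128 ≡ 333^2 = 110889 ≡ 119 (mod 583)
7^256 ≡ 119^2 = 14161 ≡ 169 (mod 583)
7^512 ≡ 169^2 = 28561 ≡ 577 (mod 583)
582 = 512 + 64 + 4 + 2 in binary powers of 2.
So 7^582 ≡ 577 · 333 · 69 · 49 ≡ 566 (mod 583).
Since 566 ≠ 1, base 7 is a Fermat witness: 583 is composite.

566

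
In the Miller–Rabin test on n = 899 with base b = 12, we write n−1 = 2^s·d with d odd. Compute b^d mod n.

447

899 − 1 = 898 = 2^1 · 449, so d = 449.
12^1 ≡ 12 (mod 899)
12^2 ≡ 12^2 = 144 ≡ 144 (mod 899)
12^4 ≡ 144^2 = 20736 ≡ 59 (mod 899)
12^8 ≡ 59^2 = 3481 ≡ 784 (mod 899)
12^16 ≡ 784^2 = 614656 ≡ 639 (mod 899)
12^32 ≡ 639^2 = 408321 ≡ 175 (mod 899)
12^64 ≡ 175^2 = 30625 ≡ 59 (mod 899)
12^128 ≡ 59^2 = 3481 ≡ 784 (mod 899)
12^256 ≡ 784^2 = 614656 ≡ 639 (mod 899)
449 = 256 + 128 + 64 + 1 in binary powers of 2.
So 12^449 ≡ 639 · 784 · 59 · 12 ≡ 447 (mod 899).
Squaring chain: 447; never reaches −1, so base 12 is a Miller–Rabin witness that 899 is composite.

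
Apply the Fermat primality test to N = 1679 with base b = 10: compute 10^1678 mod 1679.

10^1 ≡ 10 (mod 1679)
10^2 ≡ 10^2 = 100 ≡ 100 (mod 1679)
10^4 ≡ 100^2 = 10000 ≡ 1605 (mod 1679)
10^8 ≡ 1605^2 = 2576025 ≡ 439 (mod 1679)
10^16 ≡ 439^2 = 192721 ≡ 1315 (mod 1679)
10^32 ≡ 1315^2 = 1729225 ≡ 1534 (mod 1679)
10^64 ≡ 1534^2 = 2353156 ≡ 877 (mod 1679)
10^128 ≡ 877^2 = 769129 ≡ 147 (mod 1679)
10^256 ≡ 147^2 = 21609 ≡ 1461 (mod 1679)
10^512 ≡ 1461^2 = 2134521 ≡ 512 (mod 1679)
10^1024 ≡ 512^2 = 262144 ≡ 220 (mod 1679)
1678 = 1024 + 512 + 128 + 8 + 4 + 2 in binary powers of 2.
So 10^1678 ≡ 220 · 512 · 147 · 439 · 1605 · 100 ≡ 995 (mod 1679).
Since 995 ≠ 1, base 10 is a Fermat witness: 1679 is composite.

995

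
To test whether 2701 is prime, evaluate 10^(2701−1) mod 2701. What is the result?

2554

10^1 ≡ 10 (mod 2701)
10^2 ≡ 10^2 = 100 ≡ 100 (mod 2701)
10^4 ≡ 100^2 = 10000 ≡ 1897 (mod 2701)
10^8 ≡ 1897^2 = 3598609 ≡ 877 (mod 2701)
10^16 ≡ 877^2 = 769129 ≡ 2045 (mod 2701)
10^32 ≡ 2045^2 = 4182025 ≡ 877 (mod 2701)
10^64 ≡ 877^2 = 769129 ≡ 2045 (mod 2701)
10^128 ≡ 2045^2 = 4182025 ≡ 877 (mod 2701)
10^256 ≡ 877^2 = 769129 ≡ 2045 (mod 2701)
10^512 ≡ 2045^2 = 4182025 ≡ 877 (mod 2701)
10^1024 ≡ 877^2 = 769129 ≡ 2045 (mod 2701)
10^2048 ≡ 2045^2 = 4182025 ≡ 877 (mod 2701)
2700 = 2048 + 512 + 128 + 8 + 4 in binary powers of 2.
So 10^2700 ≡ 877 · 877 · 877 · 877 · 1897 ≡ 2554 (mod 2701).
Since 2554 ≠ 1, base 10 is a Fermat witness: 2701 is composite.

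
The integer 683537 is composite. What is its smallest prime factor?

23

683537 is odd.
Digit sum 32, not divisible by 3.
Ends in 7: not divisible by 5.
7: 683537 = 7·97648 + 1
11: 683537 = 11·62139 + 8
13: 683537 = 13·52579 + 10
17: 683537 = 17·40208 + 1
19: 683537 = 19·35975 + 12
23: 683537 = 23·29719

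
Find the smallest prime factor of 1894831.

1894831 is odd.
Digit sum 34, not divisible by 3.
Ends in 1: not divisible by 5.
7: 1894831 = 7·270690 + 1
11: 1894831 = 11·172257 + 4
13: 1894831 = 13·145756 + 3
17: 1894831 = 17·111460 + 11
19: 1894831 = 19·99727 + 18
23: 1894831 = 23·82383 + 22
29: 1894831 = 29·65339

29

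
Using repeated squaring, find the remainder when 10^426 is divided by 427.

10^1 ≡ 10 (mod 427)
10^2 ≡ 10^2 = 100 ≡ 100 (mod 427)
10^4 ≡ 100^2 = 10000 ≡ 179 (mod 427)
10^8 ≡ 179^2 = 32041 ≡ 16 (mod 427)
10^16 ≡ 16^2 = 256 ≡ 256 (mod 427)
10^32 ≡ 256^2 = 65536 ≡ 205 (mod 427)
10^64 ≡ 205^2 = 42025 ≡ 179 (mod 427)
10^128 ≡ 179^2 = 32041 ≡ 16 (mod 427)
10^256 ≡ 16^2 = 256 ≡ 256 (mod 427)
426 = 256 + 128 + 32 + 8 + 2 in binary powers of 2.
So 10^426 ≡ 256 · 16 · 205 · 16 · 100 ≡ 393 (mod 427).
Since 393 ≠ 1, base 10 is a Fermat witness: 427 is composite.

393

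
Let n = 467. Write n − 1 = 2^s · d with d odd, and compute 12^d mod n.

467 − 1 = 466 = 2^1 · 233, so d = 233.
12^1 ≡ 12 (mod 467)
12^2 ≡ 12^2 = 144 ≡ 144 (mod 467)
12^4 ≡ 144^2 = 20736 ≡ 188 (mod 467)
12^8 ≡ 188^2 = 35344 ≡ 319 (mod 467)
12^16 ≡ 319^2 = 101761 ≡ 422 (mod 467)
12^32 ≡ 422^2 = 178084 ≡ 157 (mod 467)
12^64 ≡ 157^2 = 24649 ≡ 365 (mod 467)
12^128 ≡ 365^2 = 133225 ≡ 130 (mod 467)
233 = 128 + 64 + 32 + 8 + 1 in binary powers of 2.
So 12^233 ≡ 130 · 365 · 157 · 319 · 12 ≡ 1 (mod 467).
Since 12^d ≡ 1 (mod 467), base 12 does not prove 467 composite.

1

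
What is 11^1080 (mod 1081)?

11^1 ≡ 11 (mod 1081)
11^2 ≡ 11^2 = 121 ≡ 121 (mod 1081)
11^4 ≡ 121^2 = 14641 ≡ 588 (mod 1081)
11^8 ≡ 588^2 = 345744 ≡ 905 (mod 1081)
11^16 ≡ 905^2 = 819025 ≡ 708 (mod 1081)
11^32 ≡ 708^2 = 501264 ≡ 761 (mod 1081)
11^64 ≡ 761^2 = 579121 ≡ 786 (mod 1081)
11^128 ≡ 786^2 = 617796 ≡ 545 (mod 1081)
11^256 ≡ 545^2 = 297025 ≡ 831 (mod 1081)
11^512 ≡ 831^2 = 690561 ≡ 883 (mod 1081)
11^1024 ≡ 883^2 = 779689 ≡ 288 (mod 1081)
1080 = 1024 + 32 + 16 + 8 in binary powers of 2.
So 11^1080 ≡ 288 · 761 · 708 · 905 ≡ 581 (mod 1081).
Since 581 ≠ 1, base 11 is a Fermat witness: 1081 is composite.

581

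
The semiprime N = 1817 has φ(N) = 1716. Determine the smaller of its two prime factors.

φ(n) = (p−1)(q−1) = n − (p+q) + 1, so p + q = 1817 − 1716 + 1 = 102.
p and q are the roots of t² − 102t + 1817 = 0.
Discriminant: 102² − 4·1817 = 10404 − 7268 = 3136; √3136 = 56.
q = (102 − 56)/2 = 23, p = (102 + 56)/2 = 79.
Check: 23 · 79 = 1817.

23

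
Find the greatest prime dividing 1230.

1230 = 2 · 615
615 = 3 · 205
205 = 5 · 41
41 is prime.
So 1230 = 2 · 3 · 5 · 41; the largest prime factor is 41.

41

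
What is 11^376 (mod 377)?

81

11^1 ≡ 11 (mod 377)
11^2 ≡ 11^2 = 121 ≡ 121 (mod 377)
11^4 ≡ 121^2 = 14641 ≡ 315 (mod 377)
11^8 ≡ 315^2 = 99225 ≡ 74 (mod 377)
11^16 ≡ 74^2 = 5476 ≡ 198 (mod 377)
11^32 ≡ 198^2 = 39204 ≡ 373 (mod 377)
11^64 ≡ 373^2 = 139129 ≡ 16 (mod 377)
11^128 ≡ 16^2 = 256 ≡ 256 (mod 377)
11^256 ≡ 256^2 = 65536 ≡ 315 (mod 377)
376 = 256 + 64 + 32 + 16 + 8 in binary powers of 2.
So 11^376 ≡ 315 · 16 · 373 · 198 · 74 ≡ 81 (mod 377).
Since 81 ≠ 1, base 11 is a Fermat witness: 377 is composite.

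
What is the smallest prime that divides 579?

3

579 is odd.
Digit sum 21, divisible by 3.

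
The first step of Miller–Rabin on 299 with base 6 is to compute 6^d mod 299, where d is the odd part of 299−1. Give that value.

288

299 − 1 = 298 = 2^1 · 149, so d = 149.
6^1 ≡ 6 (mod 299)
6^2 ≡ 6^2 = 36 ≡ 36 (mod 299)
6^4 ≡ 36^2 = 1296 ≡ 100 (mod 299)
6^8 ≡ 100^2 = 10000 ≡ 133 (mod 299)
6^16 ≡ 133^2 = 17689 ≡ 48 (mod 299)
6^32 ≡ 48^2 = 2304 ≡ 211 (mod 299)
6^64 ≡ 211^2 = 44521 ≡ 269 (mod 299)
6^128 ≡ 269^2 = 72361 ≡ 3 (mod 299)
149 = 128 + 16 + 4 + 1 in binary powers of 2.
So 6^149 ≡ 3 · 48 · 100 · 6 ≡ 288 (mod 299).
Squaring chain: 288; never reaches −1, so base 6 is a Miller–Rabin witness that 299 is composite.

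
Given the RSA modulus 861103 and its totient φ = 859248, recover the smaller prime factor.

φ(n) = (p−1)(q−1) = n − (p+q) + 1, so p + q = 861103 − 859248 + 1 = 1856.
p and q are the roots of t² − 1856t + 861103 = 0.
Discriminant: 1856² − 4·861103 = 3444736 − 3444412 = 324; √324 = 18.
q = (1856 − 18)/2 = 919, p = (1856 + 18)/2 = 937.
Check: 919 · 937 = 861103.

919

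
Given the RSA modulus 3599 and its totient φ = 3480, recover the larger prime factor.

φ(n) = (p−1)(q−1) = n − (p+q) + 1, so p + q = 3599 − 3480 + 1 = 120.
p and q are the roots of t² − 120t + 3599 = 0.
Discriminant: 120² − 4·3599 = 14400 − 14396 = 4; √4 = 2.
q = (120 − 2)/2 = 59, p = (120 + 2)/2 = 61.
Check: 59 · 61 = 3599.

61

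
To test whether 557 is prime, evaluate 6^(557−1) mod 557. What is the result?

1

6^1 ≡ 6 (mod 557)
6^2 ≡ 6^2 = 36 ≡ 36 (mod 557)
6^4 ≡ 36^2 = 1296 ≡ 182 (mod 557)
6^8 ≡ 182^2 = 33124 ≡ 261 (mod 557)
6^16 ≡ 261^2 = 68121 ≡ 167 (mod 557)
6^32 ≡ 167^2 = 27889 ≡ 39 (mod 557)
6^64 ≡ 39^2 = 1521 ≡ 407 (mod 557)
6^128 ≡ 407^2 = 165649 ≡ 220 (mod 557)
6^256 ≡ 220^2 = 48400 ≡ 498 (mod 557)
6^512 ≡ 498^2 = 248004 ≡ 139 (mod 557)
556 = 512 + 32 + 8 + 4 in binary powers of 2.
So 6^556 ≡ 139 · 39 · 261 · 182 ≡ 1 (mod 557).
Since the result is 1, base 6 gives no evidence that 557 is composite.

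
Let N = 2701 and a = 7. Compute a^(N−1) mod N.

2554

7^1 ≡ 7 (mod 2701)
7^2 ≡ 7^2 = 49 ≡ 49 (mod 2701)
7^4 ≡ 49^2 = 2401 ≡ 2401 (mod 2701)
7^8 ≡ 2401^2 = 5764801 ≡ 867 (mod 2701)
7^16 ≡ 867^2 = 751689 ≡ 811 (mod 2701)
7^32 ≡ 811^2 = 657721 ≡ 1378 (mod 2701)
7^64 ≡ 1378^2 = 1898884 ≡ 81 (mod 2701)
7^128 ≡ 81^2 = 6561 ≡ 1159 (mod 2701)
7^256 ≡ 1159^2 = 1343281 ≡ 884 (mod 2701)
7^512 ≡ 884^2 = 781456 ≡ 867 (mod 2701)
7^1024 ≡ 867^2 = 751689 ≡ 811 (mod 2701)
7^2048 ≡ 811^2 = 657721 ≡ 1378 (mod 2701)
2700 = 2048 + 512 + 128 + 8 + 4 in binary powers of 2.
So 7^2700 ≡ 1378 · 867 · 1159 · 867 · 2401 ≡ 2554 (mod 2701).
Since 2554 ≠ 1, base 7 is a Fermat witness: 2701 is composite.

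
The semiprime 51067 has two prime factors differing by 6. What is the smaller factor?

Since p = q + 6, we have 51067 = q(q + 6), so q² + 6q − 51067 = 0.
Discriminant: 6² + 4·51067 = 36 + 204268 = 204304; √204304 = 452.
q = (−6 + 452)/2 = 223, and p = q + 6 = 229.
Check: 223 · 229 = 51067.

223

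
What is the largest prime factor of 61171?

83

61171 = 11 · 5561
5561 = 67 · 83
83 is prime.
So 61171 = 11 · 67 · 83; the largest prime factor is 83.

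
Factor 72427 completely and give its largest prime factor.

67

72427 = 23 · 3149
3149 = 47 · 67
67 is prime.
So 72427 = 23 · 47 · 67; the largest prime factor is 67.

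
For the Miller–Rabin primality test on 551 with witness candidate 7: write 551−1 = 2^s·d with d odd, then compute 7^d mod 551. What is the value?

551 − 1 = 550 = 2^1 · 275, so d = 275.
7^1 ≡ 7 (mod 551)
7^2 ≡ 7^2 = 49 ≡ 49 (mod 551)
7^4 ≡ 49^2 = 2401 ≡ 197 (mod 551)
7^8 ≡ 197^2 = 38809 ≡ 239 (mod 551)
7^16 ≡ 239^2 = 57121 ≡ 368 (mod 551)
7^32 ≡ 368^2 = 135424 ≡ 429 (mod 551)
7^64 ≡ 429^2 = 184041 ≡ 7 (mod 551)
7^128 ≡ 7^2 = 49 ≡ 49 (mod 551)
7^256 ≡ 49^2 = 2401 ≡ 197 (mod 551)
275 = 256 + 16 + 2 + 1 in binary powers of 2.
So 7^275 ≡ 197 · 368 · 49 · 7 ≡ 49 (mod 551).
Squaring chain: 49; never reaches −1, so base 7 is a Miller–Rabin witness that 551 is composite.

49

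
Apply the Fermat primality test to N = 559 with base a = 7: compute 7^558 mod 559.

259

7^1 ≡ 7 (mod 559)
7^2 ≡ 7^2 = 49 ≡ 49 (mod 559)
7^4 ≡ 49^2 = 2401 ≡ 165 (mod 559)
7^8 ≡ 165^2 = 27225 ≡ 393 (mod 559)
7^16 ≡ 393^2 = 154449 ≡ 165 (mod 559)
7^32 ≡ 165^2 = 27225 ≡ 393 (mod 559)
7^64 ≡ 393^2 = 154449 ≡ 165 (mod 559)
7^128 ≡ 165^2 = 27225 ≡ 393 (mod 559)
7^256 ≡ 393^2 = 154449 ≡ 165 (mod 559)
7^512 ≡ 165^2 = 27225 ≡ 393 (mod 559)
558 = 512 + 32 + 8 + 4 + 2 in binary powers of 2.
So 7^558 ≡ 393 · 393 · 393 · 165 · 49 ≡ 259 (mod 559).
Since 259 ≠ 1, base 7 is a Fermat witness: 559 is composite.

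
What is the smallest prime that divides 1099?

1099 is odd.
Digit sum 19, not divisible by 3.
Ends in 9: not divisible by 5.
7: 1099 = 7·157

7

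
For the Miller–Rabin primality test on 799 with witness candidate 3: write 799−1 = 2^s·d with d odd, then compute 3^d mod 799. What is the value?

686

799 − 1 = 798 = 2^1 · 399, so d = 399.
3^1 ≡ 3 (mod 799)
3^2 ≡ 3^2 = 9 ≡ 9 (mod 799)
3^4 ≡ 9^2 = 81 ≡ 81 (mod 799)
3^8 ≡ 81^2 = 6561 ≡ 169 (mod 799)
3^16 ≡ 169^2 = 28561 ≡ 596 (mod 799)
3^32 ≡ 596^2 = 355216 ≡ 460 (mod 799)
3^64 ≡ 460^2 = 211600 ≡ 664 (mod 799)
3^128 ≡ 664^2 = 440896 ≡ 647 (mod 799)
3^256 ≡ 647^2 = 418609 ≡ 732 (mod 799)
399 = 256 + 128 + 8 + 4 + 2 + 1 in binary powers of 2.
So 3^399 ≡ 732 · 647 · 169 · 81 · 9 · 3 ≡ 686 (mod 799).
Squaring chain: 686; never reaches −1, so base 3 is a Miller–Rabin witness that 799 is composite.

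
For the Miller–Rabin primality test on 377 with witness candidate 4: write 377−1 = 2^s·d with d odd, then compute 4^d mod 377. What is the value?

270

377 − 1 = 376 = 2^3 · 47, so d = 47.
4^1 ≡ 4 (mod 377)
4^2 ≡ 4^2 = 16 ≡ 16 (mod 377)
4^4 ≡ 16^2 = 256 ≡ 256 (mod 377)
4^8 ≡ 256^2 = 65536 ≡ 315 (mod 377)
4^16 ≡ 315^2 = 99225 ≡ 74 (mod 377)
4^32 ≡ 74^2 = 5476 ≡ 198 (mod 377)
47 = 32 + 8 + 4 + 2 + 1 in binary powers of 2.
So 4^47 ≡ 198 · 315 · 256 · 16 · 4 ≡ 270 (mod 377).
Squaring chain: 270 → 139 → 94; never reaches −1, so base 4 is a Miller–Rabin witness that 377 is composite.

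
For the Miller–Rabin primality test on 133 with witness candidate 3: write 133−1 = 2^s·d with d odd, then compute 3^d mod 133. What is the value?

69

133 − 1 = 132 = 2^2 · 33, so d = 33.
3^1 ≡ 3 (mod 133)
3^2 ≡ 3^2 = 9 ≡ 9 (mod 133)
3^4 ≡ 9^2 = 81 ≡ 81 (mod 133)
3^8 ≡ 81^2 = 6561 ≡ 44 (mod 133)
3^16 ≡ 44^2 = 1936 ≡ 74 (mod 133)
3^32 ≡ 74^2 = 5476 ≡ 23 (mod 133)
33 = 32 + 1 in binary powers of 2.
So 3^33 ≡ 23 · 3 ≡ 69 (mod 133).
Squaring chain: 69 → 106; never reaches −1, so base 3 is a Miller–Rabin witness that 133 is composite.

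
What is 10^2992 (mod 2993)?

2191

10^1 ≡ 10 (mod 2993)
10^2 ≡ 10^2 = 100 ≡ 100 (mod 2993)
10^4 ≡ 100^2 = 10000 ≡ 1021 (mod 2993)
10^8 ≡ 1021^2 = 1042441 ≡ 877 (mod 2993)
10^16 ≡ 877^2 = 769129 ≡ 2921 (mod 2993)
10^32 ≡ 2921^2 = 8532241 ≡ 2191 (mod 2993)
10^64 ≡ 2191^2 = 4800481 ≡ 2702 (mod 2993)
10^128 ≡ 2702^2 = 7300804 ≡ 877 (mod 2993)
10^256 ≡ 877^2 = 769129 ≡ 2921 (mod 2993)
10^512 ≡ 2921^2 = 8532241 ≡ 2191 (mod 2993)
10^1024 ≡ 2191^2 = 4800481 ≡ 2702 (mod 2993)
10^2048 ≡ 2702^2 = 7300804 ≡ 877 (mod 2993)
2992 = 2048 + 512 + 256 + 128 + 32 + 16 in binary powers of 2.
So 10^2992 ≡ 877 · 2191 · 2921 · 877 · 2191 · 2921 ≡ 2191 (mod 2993).
Since 2191 ≠ 1, base 10 is a Fermat witness: 2993 is composite.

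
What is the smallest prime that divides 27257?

97

27257 is odd.
Digit sum 23, not divisible by 3.
Ends in 7: not divisible by 5.
7: 27257 = 7·3893 + 6
11: 27257 = 11·2477 + 10
13: 27257 = 13·2096 + 9
17: 27257 = 17·1603 + 6
19: 27257 = 19·1434 + 11
23: 27257 = 23·1185 + 2
29: 27257 = 29·939 + 26
31: 27257 = 31·879 + 8
37: 27257 = 37·736 + 25
41: 27257 = 41·664 + 33
43: 27257 = 43·633 + 38
47: 27257 = 47·579 + 44
53: 27257 = 53·514 + 15
59: 27257 = 59·461 + 58
61: 27257 = 61·446 + 51
67: 27257 = 67·406 + 55
71: 27257 = 71·383 + 64
73: 27257 = 73·373 + 28
79: 27257 = 79·345 + 2
83: 27257 = 83·328 + 33
89: 27257 = 89·306 + 23
97: 27257 = 97·281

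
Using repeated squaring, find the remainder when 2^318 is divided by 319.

212

2^1 ≡ 2 (mod 319)
2^2 ≡ 2^2 = 4 ≡ 4 (mod 319)
2^4 ≡ 4^2 = 16 ≡ 16 (mod 319)
2^8 ≡ 16^2 = 256 ≡ 256 (mod 319)
2^16 ≡ 256^2 = 65536 ≡ 141 (mod 319)
2^32 ≡ 141^2 = 19881 ≡ 103 (mod 319)
2^64 ≡ 103^2 = 10609 ≡ 82 (mod 319)
2^128 ≡ 82^2 = 6724 ≡ 25 (mod 319)
2^256 ≡ 25^2 = 625 ≡ 306 (mod 319)
318 = 256 + 32 + 16 + 8 + 4 + 2 in binary powers of 2.
So 2^318 ≡ 306 · 103 · 141 · 256 · 16 · 4 ≡ 212 (mod 319).
Since 212 ≠ 1, base 2 is a Fermat witness: 319 is composite.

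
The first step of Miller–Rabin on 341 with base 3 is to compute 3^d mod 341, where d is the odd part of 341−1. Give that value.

254

341 − 1 = 340 = 2^2 · 85, so d = 85.
3^1 ≡ 3 (mod 341)
3^2 ≡ 3^2 = 9 ≡ 9 (mod 341)
3^4 ≡ 9^2 = 81 ≡ 81 (mod 341)
3^8 ≡ 81^2 = 6561 ≡ 82 (mod 341)
3^16 ≡ 82^2 = 6724 ≡ 245 (mod 341)
3^32 ≡ 245^2 = 60025 ≡ 9 (mod 341)
3^64 ≡ 9^2 = 81 ≡ 81 (mod 341)
85 = 64 + 16 + 4 + 1 in binary powers of 2.
So 3^85 ≡ 81 · 245 · 81 · 3 ≡ 254 (mod 341).
Squaring chain: 254 → 67; never reaches −1, so base 3 is a Miller–Rabin witness that 341 is composite.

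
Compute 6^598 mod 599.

6^1 ≡ 6 (mod 599)
6^2 ≡ 6^2 = 36 ≡ 36 (mod 599)
6^4 ≡ 36^2 = 1296 ≡ 98 (mod 599)
6^8 ≡ 98^2 = 9604 ≡ 20 (mod 599)
6^16 ≡ 20^2 = 400 ≡ 400 (mod 599)
6^32 ≡ 400^2 = 160000 ≡ 67 (mod 599)
6^64 ≡ 67^2 = 4489 ≡ 296 (mod 599)
6^128 ≡ 296^2 = 87616 ≡ 162 (mod 599)
6^256 ≡ 162^2 = 26244 ≡ 487 (mod 599)
6^512 ≡ 487^2 = 237169 ≡ 564 (mod 599)
598 = 512 + 64 + 16 + 4 + 2 in binary powers of 2.
So 6^598 ≡ 564 · 296 · 400 · 98 · 36 ≡ 1 (mod 599).
Since the result is 1, base 6 gives no evidence that 599 is composite.

1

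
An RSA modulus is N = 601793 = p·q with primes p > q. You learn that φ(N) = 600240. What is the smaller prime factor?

733

φ(n) = (p−1)(q−1) = n − (p+q) + 1, so p + q = 601793 − 600240 + 1 = 1554.
p and q are the roots of t² − 1554t + 601793 = 0.
Discriminant: 1554² − 4·601793 = 2414916 − 2407172 = 7744; √7744 = 88.
q = (1554 − 88)/2 = 733, p = (1554 + 88)/2 = 821.
Check: 733 · 821 = 601793.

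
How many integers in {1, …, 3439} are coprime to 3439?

Factor: 3439 = 19 · 181.
φ(3439) = (19−1) · (181−1) = 18 · 180 = 3240.

3240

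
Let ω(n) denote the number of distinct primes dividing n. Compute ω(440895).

440895 = 3 · 146965
146965 = 5 · 29393
29393 = 7 · 4199
4199 = 13 · 323
323 = 17 · 19
440895 = 3 · 5 · 7 · 13 · 17 · 19, which has 6 distinct prime factors.

6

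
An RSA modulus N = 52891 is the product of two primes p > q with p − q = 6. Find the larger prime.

Since p = q + 6, we have 52891 = q(q + 6), so q² + 6q − 52891 = 0.
Discriminant: 6² + 4·52891 = 36 + 211564 = 211600; √211600 = 460.
q = (−6 + 460)/2 = 227, and p = q + 6 = 233.
Check: 227 · 233 = 52891.

233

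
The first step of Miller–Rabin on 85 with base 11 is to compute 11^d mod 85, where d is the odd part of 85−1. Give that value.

61

85 − 1 = 84 = 2^2 · 21, so d = 21.
11^1 ≡ 11 (mod 85)
11^2 ≡ 11^2 = 121 ≡ 36 (mod 85)
11^4 ≡ 36^2 = 1296 ≡ 21 (mod 85)
11^8 ≡ 21^2 = 441 ≡ 16 (mod 85)
11^16 ≡ 16^2 = 256 ≡ 1 (mod 85)
21 = 16 + 4 + 1 in binary powers of 2.
So 11^21 ≡ 1 · 21 · 11 ≡ 61 (mod 85).
Squaring chain: 61 → 66; never reaches −1, so base 11 is a Miller–Rabin witness that 85 is composite.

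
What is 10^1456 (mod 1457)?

754

10^1 ≡ 10 (mod 1457)
10^2 ≡ 10^2 = 100 ≡ 100 (mod 1457)
10^4 ≡ 100^2 = 10000 ≡ 1258 (mod 1457)
10^8 ≡ 1258^2 = 1582564 ≡ 262 (mod 1457)
10^16 ≡ 262^2 = 68644 ≡ 165 (mod 1457)
10^32 ≡ 165^2 = 27225 ≡ 999 (mod 1457)
10^64 ≡ 999^2 = 998001 ≡ 1413 (mod 1457)
10^128 ≡ 1413^2 = 1996569 ≡ 479 (mod 1457)
10^256 ≡ 479^2 = 229441 ≡ 692 (mod 1457)
10^512 ≡ 692^2 = 478864 ≡ 968 (mod 1457)
10^1024 ≡ 968^2 = 937024 ≡ 173 (mod 1457)
1456 = 1024 + 256 + 128 + 32 + 16 in binary powers of 2.
So 10^1456 ≡ 173 · 692 · 479 · 999 · 165 ≡ 754 (mod 1457).
Since 754 ≠ 1, base 10 is a Fermat witness: 1457 is composite.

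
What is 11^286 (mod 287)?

11^1 ≡ 11 (mod 287)
11^2 ≡ 11^2 = 121 ≡ 121 (mod 287)
11^4 ≡ 121^2 = 14641 ≡ 4 (mod 287)
11^8 ≡ 4^2 = 16 ≡ 16 (mod 287)
11^16 ≡ 16^2 = 256 ≡ 256 (mod 287)
11^32 ≡ 256^2 = 65536 ≡ 100 (mod 287)
11^64 ≡ 100^2 = 10000 ≡ 242 (mod 287)
11^128 ≡ 242^2 = 58564 ≡ 16 (mod 287)
11^256 ≡ 16^2 = 256 ≡ 256 (mod 287)
286 = 256 + 16 + 8 + 4 + 2 in binary powers of 2.
So 11^286 ≡ 256 · 256 · 16 · 4 · 121 ≡ 74 (mod 287).
Since 74 ≠ 1, base 11 is a Fermat witness: 287 is composite.

74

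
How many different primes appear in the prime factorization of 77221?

3

77221 = 31 · 2491
2491 = 47 · 53
77221 = 31 · 47 · 53, which has 3 distinct prime factors.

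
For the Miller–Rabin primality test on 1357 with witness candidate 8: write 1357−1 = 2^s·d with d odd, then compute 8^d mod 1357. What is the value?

55

1357 − 1 = 1356 = 2^2 · 339, so d = 339.
8^1 ≡ 8 (mod 1357)
8^2 ≡ 8^2 = 64 ≡ 64 (mod 1357)
8^4 ≡ 64^2 = 4096 ≡ 25 (mod 1357)
8^8 ≡ 25^2 = 625 ≡ 625 (mod 1357)
8^16 ≡ 625^2 = 390625 ≡ 1166 (mod 1357)
8^32 ≡ 1166^2 = 1359556 ≡ 1199 (mod 1357)
8^64 ≡ 1199^2 = 1437601 ≡ 538 (mod 1357)
8^128 ≡ 538^2 = 289444 ≡ 403 (mod 1357)
8^256 ≡ 403^2 = 162409 ≡ 926 (mod 1357)
339 = 256 + 64 + 16 + 2 + 1 in binary powers of 2.
So 8^339 ≡ 926 · 538 · 1166 · 64 · 8 ≡ 55 (mod 1357).
Squaring chain: 55 → 311; never reaches −1, so base 8 is a Miller–Rabin witness that 1357 is composite.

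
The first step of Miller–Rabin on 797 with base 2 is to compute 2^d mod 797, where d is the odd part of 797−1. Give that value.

215

797 − 1 = 796 = 2^2 · 199, so d = 199.
2^1 ≡ 2 (mod 797)
2^2 ≡ 2^2 = 4 ≡ 4 (mod 797)
2^4 ≡ 4^2 = 16 ≡ 16 (mod 797)
2^8 ≡ 16^2 = 256 ≡ 256 (mod 797)
2^16 ≡ 256^2 = 65536 ≡ 182 (mod 797)
2^32 ≡ 182^2 = 33124 ≡ 447 (mod 797)
2^64 ≡ 447^2 = 199809 ≡ 559 (mod 797)
2^128 ≡ 559^2 = 312481 ≡ 57 (mod 797)
199 = 128 + 64 + 4 + 2 + 1 in binary powers of 2.
So 2^199 ≡ 57 · 559 · 16 · 4 · 2 ≡ 215 (mod 797).
Squaring chain: 215 → 796; reaches −1, so base 2 does not prove 797 composite.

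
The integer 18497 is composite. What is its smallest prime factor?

53

18497 is odd.
Digit sum 29, not divisible by 3.
Ends in 7: not divisible by 5.
7: 18497 = 7·2642 + 3
11: 18497 = 11·1681 + 6
13: 18497 = 13·1422 + 11
17: 18497 = 17·1088 + 1
19: 18497 = 19·973 + 10
23: 18497 = 23·804 + 5
29: 18497 = 29·637 + 24
31: 18497 = 31·596 + 21
37: 18497 = 37·499 + 34
41: 18497 = 41·451 + 6
43: 18497 = 43·430 + 7
47: 18497 = 47·393 + 26
53: 18497 = 53·349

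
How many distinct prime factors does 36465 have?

5

36465 = 3 · 12155
12155 = 5 · 2431
2431 = 11 · 221
221 = 13 · 17
36465 = 3 · 5 · 11 · 13 · 17, which has 5 distinct prime factors.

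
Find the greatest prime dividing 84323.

53

84323 = 37 · 2279
2279 = 43 · 53
53 is prime.
So 84323 = 37 · 43 · 53; the largest prime factor is 53.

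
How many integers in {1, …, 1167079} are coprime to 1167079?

1131000

Factor: 1167079 = 59 · 131 · 151.
φ(1167079) = (59−1) · (131−1) · (151−1) = 58 · 130 · 150 = 1131000.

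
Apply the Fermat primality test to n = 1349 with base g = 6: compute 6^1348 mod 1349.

161

6^1 ≡ 6 (mod 1349)
6^2 ≡ 6^2 = 36 ≡ 36 (mod 1349)
6^4 ≡ 36^2 = 1296 ≡ 1296 (mod 1349)
6^8 ≡ 1296^2 = 1679616 ≡ 111 (mod 1349)
6^16 ≡ 111^2 = 12321 ≡ 180 (mod 1349)
6^32 ≡ 180^2 = 32400 ≡ 24 (mod 1349)
6^64 ≡ 24^2 = 576 ≡ 576 (mod 1349)
6^128 ≡ 576^2 = 331776 ≡ 1271 (mod 1349)
6^256 ≡ 1271^2 = 1615441 ≡ 688 (mod 1349)
6^512 ≡ 688^2 = 473344 ≡ 1194 (mod 1349)
6^1024 ≡ 1194^2 = 1425636 ≡ 1092 (mod 1349)
1348 = 1024 + 256 + 64 + 4 in binary powers of 2.
So 6^1348 ≡ 1092 · 688 · 576 · 1296 ≡ 161 (mod 1349).
Since 161 ≠ 1, base 6 is a Fermat witness: 1349 is composite.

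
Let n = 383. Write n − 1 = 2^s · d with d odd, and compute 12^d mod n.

383 − 1 = 382 = 2^1 · 191, so d = 191.
12^1 ≡ 12 (mod 383)
12^2 ≡ 12^2 = 144 ≡ 144 (mod 383)
12^4 ≡ 144^2 = 20736 ≡ 54 (mod 383)
12^8 ≡ 54^2 = 2916 ≡ 235 (mod 383)
12^16 ≡ 235^2 = 55225 ≡ 73 (mod 383)
12^32 ≡ 73^2 = 5329 ≡ 350 (mod 383)
12^64 ≡ 350^2 = 122500 ≡ 323 (mod 383)
12^128 ≡ 323^2 = 104329 ≡ 153 (mod 383)
191 = 128 + 32 + 16 + 8 + 4 + 2 + 1 in binary powers of 2.
So 12^191 ≡ 153 · 350 · 73 · 235 · 54 · 144 · 12 ≡ 1 (mod 383).
Since 12^d ≡ 1 (mod 383), base 12 does not prove 383 composite.

1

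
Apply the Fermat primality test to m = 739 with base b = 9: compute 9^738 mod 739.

9^1 ≡ 9 (mod 739)
9^2 ≡ 9^2 = 81 ≡ 81 (mod 739)
9^4 ≡ 81^2 = 6561 ≡ 649 (mod 739)
9^8 ≡ 649^2 = 421201 ≡ 710 (mod 739)
9^16 ≡ 710^2 = 504100 ≡ 102 (mod 739)
9^32 ≡ 102^2 = 10404 ≡ 58 (mod 739)
9^64 ≡ 58^2 = 3364 ≡ 408 (mod 739)
9^128 ≡ 408^2 = 166464 ≡ 189 (mod 739)
9^256 ≡ 189^2 = 35721 ≡ 249 (mod 739)
9^512 ≡ 249^2 = 62001 ≡ 664 (mod 739)
738 = 512 + 128 + 64 + 32 + 2 in binary powers of 2.
So 9^738 ≡ 664 · 189 · 408 · 58 · 81 ≡ 1 (mod 739).
Since the result is 1, base 9 gives no evidence that 739 is composite.

1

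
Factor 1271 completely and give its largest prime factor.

1271 = 31 · 41
41 is prime.
So 1271 = 31 · 41; the largest prime factor is 41.

41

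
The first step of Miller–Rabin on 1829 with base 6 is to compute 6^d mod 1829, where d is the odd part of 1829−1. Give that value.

1742

1829 − 1 = 1828 = 2^2 · 457, so d = 457.
6^1 ≡ 6 (mod 1829)
6^2 ≡ 6^2 = 36 ≡ 36 (mod 1829)
6^4 ≡ 36^2 = 1296 ≡ 1296 (mod 1829)
6^8 ≡ 1296^2 = 1679616 ≡ 594 (mod 1829)
6^16 ≡ 594^2 = 352836 ≡ 1668 (mod 1829)
6^32 ≡ 1668^2 = 2782224 ≡ 315 (mod 1829)
6^64 ≡ 315^2 = 99225 ≡ 459 (mod 1829)
6^128 ≡ 459^2 = 210681 ≡ 346 (mod 1829)
6^256 ≡ 346^2 = 119716 ≡ 831 (mod 1829)
457 = 256 + 128 + 64 + 8 + 1 in binary powers of 2.
So 6^457 ≡ 831 · 346 · 459 · 594 · 6 ≡ 1742 (mod 1829).
Squaring chain: 1742 → 253; never reaches −1, so base 6 is a Miller–Rabin witness that 1829 is composite.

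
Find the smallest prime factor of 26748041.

97

26748041 is odd.
Digit sum 32, not divisible by 3.
Ends in 1: not divisible by 5.
7: 26748041 = 7·3821148 + 5
11: 26748041 = 11·2431640 + 1
13: 26748041 = 13·2057541 + 8
17: 26748041 = 17·1573414 + 3
19: 26748041 = 19·1407791 + 12
23: 26748041 = 23·1162958 + 7
29: 26748041 = 29·922346 + 7
31: 26748041 = 31·862840 + 1
37: 26748041 = 37·722920 + 1
41: 26748041 = 41·652391 + 10
43: 26748041 = 43·622047 + 20
47: 26748041 = 47·569107 + 12
53: 26748041 = 53·504680 + 1
59: 26748041 = 59·453356 + 37
61: 26748041 = 61·438492 + 29
67: 26748041 = 67·399224 + 33
71: 26748041 = 71·376732 + 69
73: 26748041 = 73·366411 + 38
79: 26748041 = 79·338582 + 63
83: 26748041 = 83·322265 + 46
89: 26748041 = 89·300539 + 70
97: 26748041 = 97·275753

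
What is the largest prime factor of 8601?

8601 = 3 · 2867
2867 = 47 · 61
61 is prime.
So 8601 = 3 · 47 · 61; the largest prime factor is 61.

61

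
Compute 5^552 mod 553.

5^1 ≡ 5 (mod 553)
5^2 ≡ 5^2 = 25 ≡ 25 (mod 553)
5^4 ≡ 25^2 = 625 ≡ 72 (mod 553)
5^8 ≡ 72^2 = 5184 ≡ 207 (mod 553)
5^16 ≡ 207^2 = 42849 ≡ 268 (mod 553)
5^32 ≡ 268^2 = 71824 ≡ 487 (mod 553)
5^64 ≡ 487^2 = 237169 ≡ 485 (mod 553)
5^128 ≡ 485^2 = 235225 ≡ 200 (mod 553)
5^256 ≡ 200^2 = 40000 ≡ 184 (mod 553)
5^512 ≡ 184^2 = 33856 ≡ 123 (mod 553)
552 = 512 + 32 + 8 in binary powers of 2.
So 5^552 ≡ 123 · 487 · 207 ≡ 141 (mod 553).
Since 141 ≠ 1, base 5 is a Fermat witness: 553 is composite.

141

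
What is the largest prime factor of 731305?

67

731305 = 5 · 146261
146261 = 37 · 3953
3953 = 59 · 67
67 is prime.
So 731305 = 5 · 37 · 59 · 67; the largest prime factor is 67.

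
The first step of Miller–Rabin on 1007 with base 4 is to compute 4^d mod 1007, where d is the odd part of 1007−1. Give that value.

1007 − 1 = 1006 = 2^1 · 503, so d = 503.
4^1 ≡ 4 (mod 1007)
4^2 ≡ 4^2 = 16 ≡ 16 (mod 1007)
4^4 ≡ 16^2 = 256 ≡ 256 (mod 1007)
4^8 ≡ 256^2 = 65536 ≡ 81 (mod 1007)
4^16 ≡ 81^2 = 6561 ≡ 519 (mod 1007)
4^32 ≡ 519^2 = 269361 ≡ 492 (mod 1007)
4^64 ≡ 492^2 = 242064 ≡ 384 (mod 1007)
4^128 ≡ 384^2 = 147456 ≡ 434 (mod 1007)
4^256 ≡ 434^2 = 188356 ≡ 47 (mod 1007)
503 = 256 + 128 + 64 + 32 + 16 + 4 + 2 + 1 in binary powers of 2.
So 4^503 ≡ 47 · 434 · 384 · 492 · 519 · 256 · 16 · 4 ≡ 271 (mod 1007).
Squaring chain: 271; never reaches −1, so base 4 is a Miller–Rabin witness that 1007 is composite.

271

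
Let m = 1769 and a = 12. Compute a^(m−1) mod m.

1306

12^1 ≡ 12 (mod 1769)
12^2 ≡ 12^2 = 144 ≡ 144 (mod 1769)
12^4 ≡ 144^2 = 20736 ≡ 1277 (mod 1769)
12^8 ≡ 1277^2 = 1630729 ≡ 1480 (mod 1769)
12^16 ≡ 1480^2 = 2190400 ≡ 378 (mod 1769)
12^32 ≡ 378^2 = 142884 ≡ 1364 (mod 1769)
12^64 ≡ 1364^2 = 1860496 ≡ 1277 (mod 1769)
12^128 ≡ 1277^2 = 1630729 ≡ 1480 (mod 1769)
12^256 ≡ 1480^2 = 2190400 ≡ 378 (mod 1769)
12^512 ≡ 378^2 = 142884 ≡ 1364 (mod 1769)
12^1024 ≡ 1364^2 = 1860496 ≡ 1277 (mod 1769)
1768 = 1024 + 512 + 128 + 64 + 32 + 8 in binary powers of 2.
So 12^1768 ≡ 1277 · 1364 · 1480 · 1277 · 1364 · 1480 ≡ 1306 (mod 1769).
Since 1306 ≠ 1, base 12 is a Fermat witness: 1769 is composite.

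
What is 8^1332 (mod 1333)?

64

8^1 ≡ 8 (mod 1333)
8^2 ≡ 8^2 = 64 ≡ 64 (mod 1333)
8^4 ≡ 64^2 = 4096 ≡ 97 (mod 1333)
8^8 ≡ 97^2 = 9409 ≡ 78 (mod 1333)
8^16 ≡ 78^2 = 6084 ≡ 752 (mod 1333)
8^32 ≡ 752^2 = 565504 ≡ 312 (mod 1333)
8^64 ≡ 312^2 = 97344 ≡ 35 (mod 1333)
8^128 ≡ 35^2 = 1225 ≡ 1225 (mod 1333)
8^256 ≡ 1225^2 = 1500625 ≡ 1000 (mod 1333)
8^512 ≡ 1000^2 = 1000000 ≡ 250 (mod 1333)
8^1024 ≡ 250^2 = 62500 ≡ 1182 (mod 1333)
1332 = 1024 + 256 + 32 + 16 + 4 in binary powers of 2.
So 8^1332 ≡ 1182 · 1000 · 312 · 752 · 97 ≡ 64 (mod 1333).
Since 64 ≠ 1, base 8 is a Fermat witness: 1333 is composite.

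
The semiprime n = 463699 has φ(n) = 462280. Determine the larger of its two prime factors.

911

φ(n) = (p−1)(q−1) = n − (p+q) + 1, so p + q = 463699 − 462280 + 1 = 1420.
p and q are the roots of t² − 1420t + 463699 = 0.
Discriminant: 1420² − 4·463699 = 2016400 − 1854796 = 161604; √161604 = 402.
q = (1420 − 402)/2 = 509, p = (1420 + 402)/2 = 911.
Check: 509 · 911 = 463699.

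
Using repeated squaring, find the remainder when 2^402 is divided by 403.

2^1 ≡ 2 (mod 403)
2^2 ≡ 2^2 = 4 ≡ 4 (mod 403)
2^4 ≡ 4^2 = 16 ≡ 16 (mod 403)
2^8 ≡ 16^2 = 256 ≡ 256 (mod 403)
2^16 ≡ 256^2 = 65536 ≡ 250 (mod 403)
2^32 ≡ 250^2 = 62500 ≡ 35 (mod 403)
2^64 ≡ 35^2 = 1225 ≡ 16 (mod 403)
2^128 ≡ 16^2 = 256 ≡ 256 (mod 403)
2^256 ≡ 256^2 = 65536 ≡ 250 (mod 403)
402 = 256 + 128 + 16 + 2 in binary powers of 2.
So 2^402 ≡ 250 · 256 · 250 · 4 ≡ 376 (mod 403).
Since 376 ≠ 1, base 2 is a Fermat witness: 403 is composite.

376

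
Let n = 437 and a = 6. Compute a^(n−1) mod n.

6^1 ≡ 6 (mod 437)
6^2 ≡ 6^2 = 36 ≡ 36 (mod 437)
6^4 ≡ 36^2 = 1296 ≡ 422 (mod 437)
6^8 ≡ 422^2 = 178084 ≡ 225 (mod 437)
6^16 ≡ 225^2 = 50625 ≡ 370 (mod 437)
6^32 ≡ 370^2 = 136900 ≡ 119 (mod 437)
6^64 ≡ 119^2 = 14161 ≡ 177 (mod 437)
6^128 ≡ 177^2 = 31329 ≡ 302 (mod 437)
6^256 ≡ 302^2 = 91204 ≡ 308 (mod 437)
436 = 256 + 128 + 32 + 16 + 4 in binary powers of 2.
So 6^436 ≡ 308 · 302 · 119 · 370 · 422 ≡ 118 (mod 437).
Since 118 ≠ 1, base 6 is a Fermat witness: 437 is composite.

118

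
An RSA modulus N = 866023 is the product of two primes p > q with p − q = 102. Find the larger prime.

983

Since p = q + 102, we have 866023 = q(q + 102), so q² + 102q − 866023 = 0.
Discriminant: 102² + 4·866023 = 10404 + 3464092 = 3474496; √3474496 = 1864.
q = (−102 + 1864)/2 = 881, and p = q + 102 = 983.
Check: 881 · 983 = 866023.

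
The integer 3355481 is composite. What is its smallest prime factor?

41

3355481 is odd.
Digit sum 29, not divisible by 3.
Ends in 1: not divisible by 5.
7: 3355481 = 7·479354 + 3
11: 3355481 = 11·305043 + 8
13: 3355481 = 13·258113 + 12
17: 3355481 = 17·197381 + 4
19: 3355481 = 19·176604 + 5
23: 3355481 = 23·145890 + 11
29: 3355481 = 29·115706 + 7
31: 3355481 = 31·108241 + 10
37: 3355481 = 37·90688 + 25
41: 3355481 = 41·81841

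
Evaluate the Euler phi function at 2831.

Factor: 2831 = 19 · 149.
φ(2831) = (19−1) · (149−1) = 18 · 148 = 2664.

2664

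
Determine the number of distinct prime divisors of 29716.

29716 = 2^2 · 7429
7429 = 17 · 437
437 = 19 · 23
29716 = 2^2 · 17 · 19 · 23, which has 4 distinct prime factors.

4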